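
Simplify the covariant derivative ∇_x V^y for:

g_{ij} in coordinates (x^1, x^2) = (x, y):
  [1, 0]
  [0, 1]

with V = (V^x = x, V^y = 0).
All Christoffel symbols are zero.
∇_x V^y = ∂_x V^y + Γ^y_{x j} V^j
  = (0) + (0)(x) + (0)(0)
  = 0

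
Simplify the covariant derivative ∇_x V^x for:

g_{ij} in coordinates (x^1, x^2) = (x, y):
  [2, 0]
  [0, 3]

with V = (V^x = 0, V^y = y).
All Christoffel symbols are zero.
∇_x V^x = ∂_x V^x + Γ^x_{x j} V^j
  = (0) + (0)(0) + (0)(y)
  = 0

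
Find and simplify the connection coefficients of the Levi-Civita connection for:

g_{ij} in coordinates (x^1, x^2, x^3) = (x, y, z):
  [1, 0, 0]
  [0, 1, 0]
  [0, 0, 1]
Using Γ^k_{ij} = (1/2) g^{km} (∂_i g_{mj} + ∂_j g_{mi} - ∂_m g_{ij}); the metric is diagonal, so only the m = k term contributes.
Every metric component is constant, so all ∂_m g_{ij} = 0 and every Christoffel symbol vanishes.
All Christoffel symbols are zero.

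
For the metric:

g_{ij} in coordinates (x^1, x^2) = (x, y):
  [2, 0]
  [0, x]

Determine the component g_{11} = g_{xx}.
With x^1 = x, x^2 = y, g_{11} = g_{xx} is the row-1, column-1 entry of the matrix.
g_{11} = 2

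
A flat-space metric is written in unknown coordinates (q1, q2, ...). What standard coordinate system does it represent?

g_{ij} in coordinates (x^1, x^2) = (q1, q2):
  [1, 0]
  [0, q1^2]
The line element ds^2 = dq1^2 + q1^2 dq2^2 is dr^2 + r^2 dθ^2 with q1 = r, q2 = θ.
polar coordinates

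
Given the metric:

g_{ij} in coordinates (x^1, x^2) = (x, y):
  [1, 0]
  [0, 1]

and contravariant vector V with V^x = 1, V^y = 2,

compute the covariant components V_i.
V_i = g_{ij} V^j:
V_x = (1)(1) + (0)(2) = 1
V_y = (0)(1) + (1)(2) = 2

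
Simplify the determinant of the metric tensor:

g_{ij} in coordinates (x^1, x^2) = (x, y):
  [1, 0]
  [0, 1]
For a 2×2 metric: det(g) = g_{11}·g_{22} - g_{12}·g_{21}
= (1)·(1) - (0)·(0)
= 1 - 0
det(g) = 1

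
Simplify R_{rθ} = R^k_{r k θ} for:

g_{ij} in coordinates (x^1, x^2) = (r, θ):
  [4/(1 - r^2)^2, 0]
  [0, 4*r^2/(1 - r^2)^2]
Non-zero Christoffel symbols (Γ^k_{ij} = Γ^k_{ji}):
Γ^r_{r r} = 2*r/(1 - r^2)
Γ^r_{θ θ} = (r^3 + r)/(r^2 - 1)
Γ^θ_{r θ} = (-r^2 - 1)/(r^3 - r)
R^r_{r r θ} = 0 (a repeated index in an antisymmetric pair)
R^θ_{r θ θ} = 0 (a repeated index in an antisymmetric pair)
R_{rθ} = R^r_{r r θ} + R^θ_{r θ θ} = (0) + (0) = 0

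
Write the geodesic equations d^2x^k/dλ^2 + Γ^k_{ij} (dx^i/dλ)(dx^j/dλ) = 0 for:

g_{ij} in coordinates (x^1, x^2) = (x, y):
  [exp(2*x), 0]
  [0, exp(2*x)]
Geodesic equation: d^2x^k/dλ^2 + Γ^k_{ij} (dx^i/dλ)(dx^j/dλ) = 0.
Non-zero Christoffel symbols:
Γ^x_{x x} = 1
Γ^x_{y y} = -1
Γ^y_{x y} = 1
Substituting (the symmetric pair Γ^k_{ij}, Γ^k_{ji} combines into a factor 2):
d^2x/dλ^2 + (dx/dλ)^2 - (dy/dλ)^2 = 0
d^2y/dλ^2 + 2 (dx/dλ)(dy/dλ) = 0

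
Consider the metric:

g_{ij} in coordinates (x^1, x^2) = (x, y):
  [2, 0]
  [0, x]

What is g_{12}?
With x^1 = x, x^2 = y, g_{12} = g_{xy} is the row-1, column-2 entry of the matrix.
g_{12} = 0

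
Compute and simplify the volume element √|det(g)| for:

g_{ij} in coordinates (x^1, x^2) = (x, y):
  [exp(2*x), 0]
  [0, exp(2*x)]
det(g) = exp(4*x)
√|det(g)| = exp(2*x)
Volume element: dV = exp(2*x) dx dy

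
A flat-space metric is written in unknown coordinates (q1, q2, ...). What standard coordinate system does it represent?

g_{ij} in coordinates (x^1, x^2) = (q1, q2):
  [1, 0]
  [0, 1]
All components are constant and the metric is the identity, i.e. orthonormal rectilinear coordinates.
Cartesian (2D) coordinates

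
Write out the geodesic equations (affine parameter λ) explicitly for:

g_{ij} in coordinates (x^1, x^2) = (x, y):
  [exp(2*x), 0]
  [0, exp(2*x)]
Geodesic equation: d^2x^k/dλ^2 + Γ^k_{ij} (dx^i/dλ)(dx^j/dλ) = 0.
Non-zero Christoffel symbols:
Γ^x_{x x} = 1
Γ^x_{y y} = -1
Γ^y_{x y} = 1
Substituting (the symmetric pair Γ^k_{ij}, Γ^k_{ji} combines into a factor 2):
d^2x/dλ^2 + (dx/dλ)^2 - (dy/dλ)^2 = 0
d^2y/dλ^2 + 2 (dx/dλ)(dy/dλ) = 0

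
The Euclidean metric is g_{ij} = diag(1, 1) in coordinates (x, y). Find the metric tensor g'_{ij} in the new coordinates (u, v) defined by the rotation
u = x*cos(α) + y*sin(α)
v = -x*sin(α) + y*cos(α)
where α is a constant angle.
Invert the transformation: x = u*cos(α) - v*sin(α), y = u*sin(α) + v*cos(α)
g'_{ij} = (∂x^k/∂x'^i)(∂x^l/∂x'^j) g_{kl}; with g_{kl} = δ_{kl} this is Σ_k (∂x^k/∂x'^i)(∂x^k/∂x'^j).
Jacobian: ∂x/∂u = cos(α), ∂x/∂v = -sin(α), ∂y/∂u = sin(α), ∂y/∂v = cos(α)
g'_{uu} = (cos(α))(cos(α)) + (sin(α))(sin(α)) = 1
g'_{uv} = (cos(α))(-sin(α)) + (sin(α))(cos(α)) = 0
g'_{vv} = (-sin(α))(-sin(α)) + (cos(α))(cos(α)) = 1
g'_{ij} = diag(1, 1)
The Euclidean metric is invariant under rotations.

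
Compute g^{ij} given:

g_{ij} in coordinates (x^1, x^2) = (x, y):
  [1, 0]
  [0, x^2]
The metric is diagonal, so g^{ij} is diagonal with entries 1/g_{ii}: diag(1, 1/(x^2)).
g^{ij}:
  [1, 0]
  [0, 1/x^2]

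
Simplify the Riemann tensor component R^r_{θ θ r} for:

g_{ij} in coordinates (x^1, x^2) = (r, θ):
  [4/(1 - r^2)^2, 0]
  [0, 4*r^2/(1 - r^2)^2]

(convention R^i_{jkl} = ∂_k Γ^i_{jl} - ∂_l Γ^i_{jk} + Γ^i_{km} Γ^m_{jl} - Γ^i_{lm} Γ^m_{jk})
Non-zero Christoffel symbols (Γ^k_{ij} = Γ^k_{ji}):
Γ^r_{r r} = 2*r/(1 - r^2)
Γ^r_{θ θ} = (r^3 + r)/(r^2 - 1)
Γ^θ_{r θ} = (-r^2 - 1)/(r^3 - r)
R^r_{θ θ r} = ∂_θ Γ^r_{θ r} - ∂_r Γ^r_{θ θ} + Γ^r_{θ m} Γ^m_{θ r} - Γ^r_{r m} Γ^m_{θ θ}
  = (0) - ((r^4 - 4*r^2 - 1)/(r^2 - 1)^2) + (-(r^2 + 1)^2/(r^2 - 1)^2) - (-2*r^2*(r^2 + 1)/(r^2 - 1)^2) = 4*r^2/(r^2 - 1)^2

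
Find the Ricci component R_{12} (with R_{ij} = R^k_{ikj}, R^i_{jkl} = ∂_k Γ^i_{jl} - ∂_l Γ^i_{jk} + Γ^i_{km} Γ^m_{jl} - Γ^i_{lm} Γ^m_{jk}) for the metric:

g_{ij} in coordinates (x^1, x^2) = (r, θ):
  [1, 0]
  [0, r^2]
Non-zero Christoffel symbols (Γ^k_{ij} = Γ^k_{ji}):
Γ^r_{θ θ} = -r
Γ^θ_{r θ} = 1/r
R^r_{r r θ} = 0 (a repeated index in an antisymmetric pair)
R^θ_{r θ θ} = 0 (a repeated index in an antisymmetric pair)
R_{rθ} = R^r_{r r θ} + R^θ_{r θ θ} = (0) + (0) = 0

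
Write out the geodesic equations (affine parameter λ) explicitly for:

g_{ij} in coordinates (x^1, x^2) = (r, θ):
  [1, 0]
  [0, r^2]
Geodesic equation: d^2x^k/dλ^2 + Γ^k_{ij} (dx^i/dλ)(dx^j/dλ) = 0.
Non-zero Christoffel symbols:
Γ^r_{θ θ} = -r
Γ^θ_{r θ} = 1/r
Substituting (the symmetric pair Γ^k_{ij}, Γ^k_{ji} combines into a factor 2):
d^2r/dλ^2 - r (dθ/dλ)^2 = 0
d^2θ/dλ^2 + (2/r) (dr/dλ)(dθ/dλ) = 0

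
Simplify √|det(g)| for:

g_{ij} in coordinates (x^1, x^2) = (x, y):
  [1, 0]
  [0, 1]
det(g) = 1
√|det(g)| = 1
Volume element: dV = 1 dx dy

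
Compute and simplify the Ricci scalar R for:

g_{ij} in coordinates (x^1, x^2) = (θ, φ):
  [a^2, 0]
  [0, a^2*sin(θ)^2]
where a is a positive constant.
Non-zero Christoffel symbols (Γ^k_{ij} = Γ^k_{ji}):
Γ^θ_{φ φ} = -sin(2*θ)/2
Γ^φ_{θ φ} = 1/tan(θ)
Ricci tensor (R_{ij} = R^k_{ikj}): R_{θθ} = 1, R_{θφ} = 0, R_{φφ} = sin(θ)^2
Inverse metric: g^{θθ} = 1/a^2, g^{φφ} = 1/(a^2*sin(θ)^2)
R = g^{ij} R_{ij} = (1/a^2)(1) + (1/(a^2*sin(θ)^2))(sin(θ)^2) = 2/a^2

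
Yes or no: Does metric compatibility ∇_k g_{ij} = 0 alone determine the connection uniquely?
One also needs vanishing torsion; metric compatibility plus torsion-freeness singles out the Levi-Civita connection.
No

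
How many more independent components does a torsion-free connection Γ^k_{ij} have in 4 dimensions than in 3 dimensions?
Independent components in n dimensions: n × n(n+1)/2 = n^2(n+1)/2.
4D: 4 × 10 = 40
3D: 3 × 6 = 18
Difference = 40 - 18 = 22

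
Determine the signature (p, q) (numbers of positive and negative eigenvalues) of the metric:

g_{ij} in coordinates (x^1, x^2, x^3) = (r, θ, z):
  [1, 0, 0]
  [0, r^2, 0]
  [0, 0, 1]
The metric is diagonal, so its eigenvalues are the diagonal entries: 1, r^2, 1 (at a generic point, where coordinate-dependent entries are positive).
3 positive, 0 negative.
(3, 0) - Riemannian (positive definite)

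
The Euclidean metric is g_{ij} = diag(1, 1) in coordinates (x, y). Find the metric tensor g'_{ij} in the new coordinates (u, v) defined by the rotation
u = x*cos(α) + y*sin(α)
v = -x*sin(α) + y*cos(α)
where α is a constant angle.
Invert the transformation: x = u*cos(α) - v*sin(α), y = u*sin(α) + v*cos(α)
g'_{ij} = (∂x^k/∂x'^i)(∂x^l/∂x'^j) g_{kl}; with g_{kl} = δ_{kl} this is Σ_k (∂x^k/∂x'^i)(∂x^k/∂x'^j).
Jacobian: ∂x/∂u = cos(α), ∂x/∂v = -sin(α), ∂y/∂u = sin(α), ∂y/∂v = cos(α)
g'_{uu} = (cos(α))(cos(α)) + (sin(α))(sin(α)) = 1
g'_{uv} = (cos(α))(-sin(α)) + (sin(α))(cos(α)) = 0
g'_{vv} = (-sin(α))(-sin(α)) + (cos(α))(cos(α)) = 1
g'_{ij} = diag(1, 1)
The Euclidean metric is invariant under rotations.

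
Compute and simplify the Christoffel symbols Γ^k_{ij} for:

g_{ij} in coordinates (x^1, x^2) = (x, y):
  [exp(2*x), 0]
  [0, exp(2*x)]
Using Γ^k_{ij} = (1/2) g^{km} (∂_i g_{mj} + ∂_j g_{mi} - ∂_m g_{ij}); the metric is diagonal, so only the m = k term contributes.
Non-zero symbols (using the symmetry Γ^k_{ij} = Γ^k_{ji}):
Γ^x_{x x} = (1/2) g^{xx} (∂_x g_{xx} + ∂_x g_{xx} - ∂_x g_{xx}) = (1/2)(exp(-2*x))((2*exp(2*x)) + (2*exp(2*x)) - (2*exp(2*x))) = 1
Γ^x_{y y} = (1/2) g^{xx} (∂_y g_{xy} + ∂_y g_{xy} - ∂_x g_{yy}) = (1/2)(exp(-2*x))((0) + (0) - (2*exp(2*x))) = -1
Γ^y_{x y} = (1/2) g^{yy} (∂_x g_{yy} + ∂_y g_{yx} - ∂_y g_{xy}) = (1/2)(exp(-2*x))((2*exp(2*x)) + (0) - (0)) = 1
All other Christoffel symbols are zero.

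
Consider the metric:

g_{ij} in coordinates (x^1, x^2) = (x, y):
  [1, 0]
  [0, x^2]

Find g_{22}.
With x^1 = x, x^2 = y, g_{22} = g_{yy} is the row-2, column-2 entry of the matrix.
g_{22} = x^2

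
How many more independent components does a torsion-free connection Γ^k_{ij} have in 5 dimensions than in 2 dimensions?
Independent components in n dimensions: n × n(n+1)/2 = n^2(n+1)/2.
5D: 5 × 15 = 75
2D: 2 × 3 = 6
Difference = 75 - 6 = 69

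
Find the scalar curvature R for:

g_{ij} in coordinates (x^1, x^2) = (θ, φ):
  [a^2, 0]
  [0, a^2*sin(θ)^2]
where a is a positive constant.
Non-zero Christoffel symbols (Γ^k_{ij} = Γ^k_{ji}):
Γ^θ_{φ φ} = -sin(2*θ)/2
Γ^φ_{θ φ} = 1/tan(θ)
Ricci tensor (R_{ij} = R^k_{ikj}): R_{θθ} = 1, R_{θφ} = 0, R_{φφ} = sin(θ)^2
Inverse metric: g^{θθ} = 1/a^2, g^{φφ} = 1/(a^2*sin(θ)^2)
R = g^{ij} R_{ij} = (1/a^2)(1) + (1/(a^2*sin(θ)^2))(sin(θ)^2) = 2/a^2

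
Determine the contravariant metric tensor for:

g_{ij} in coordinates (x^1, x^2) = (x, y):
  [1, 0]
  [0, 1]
The metric is diagonal, so g^{ij} is diagonal with entries 1/g_{ii}: diag(1, 1).
g^{ij}:
  [1, 0]
  [0, 1]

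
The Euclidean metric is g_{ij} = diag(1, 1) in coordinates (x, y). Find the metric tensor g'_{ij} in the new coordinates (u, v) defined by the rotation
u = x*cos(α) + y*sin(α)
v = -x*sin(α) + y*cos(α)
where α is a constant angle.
Invert the transformation: x = u*cos(α) - v*sin(α), y = u*sin(α) + v*cos(α)
g'_{ij} = (∂x^k/∂x'^i)(∂x^l/∂x'^j) g_{kl}; with g_{kl} = δ_{kl} this is Σ_k (∂x^k/∂x'^i)(∂x^k/∂x'^j).
Jacobian: ∂x/∂u = cos(α), ∂x/∂v = -sin(α), ∂y/∂u = sin(α), ∂y/∂v = cos(α)
g'_{uu} = (cos(α))(cos(α)) + (sin(α))(sin(α)) = 1
g'_{uv} = (cos(α))(-sin(α)) + (sin(α))(cos(α)) = 0
g'_{vv} = (-sin(α))(-sin(α)) + (cos(α))(cos(α)) = 1
g'_{ij} = diag(1, 1)
The Euclidean metric is invariant under rotations.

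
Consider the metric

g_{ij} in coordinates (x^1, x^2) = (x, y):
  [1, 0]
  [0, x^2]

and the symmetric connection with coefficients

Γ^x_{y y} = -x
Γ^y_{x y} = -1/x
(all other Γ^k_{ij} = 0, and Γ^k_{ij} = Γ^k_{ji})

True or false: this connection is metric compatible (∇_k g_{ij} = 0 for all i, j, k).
Using ∇_k g_{ij} = ∂_k g_{ij} - Γ^m_{ki} g_{mj} - Γ^m_{kj} g_{im}:
∇_x g_{yy} = (2*x) - (-x) - (-x) = 4*x ≠ 0
So the connection is not metric compatible (it is not the Levi-Civita connection).
False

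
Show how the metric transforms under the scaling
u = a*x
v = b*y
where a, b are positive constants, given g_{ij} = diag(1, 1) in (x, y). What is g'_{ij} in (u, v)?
Invert the transformation: x = u/a, y = v/b
g'_{ij} = (∂x^k/∂x'^i)(∂x^l/∂x'^j) g_{kl}; with g_{kl} = δ_{kl} this is Σ_k (∂x^k/∂x'^i)(∂x^k/∂x'^j).
Jacobian: ∂x/∂u = 1/a, ∂x/∂v = 0, ∂y/∂u = 0, ∂y/∂v = 1/b
g'_{uu} = (1/a)(1/a) + (0)(0) = 1/a^2
g'_{uv} = (1/a)(0) + (0)(1/b) = 0
g'_{vv} = (0)(0) + (1/b)(1/b) = 1/b^2
g'_{ij} = diag(1/a^2, 1/b^2)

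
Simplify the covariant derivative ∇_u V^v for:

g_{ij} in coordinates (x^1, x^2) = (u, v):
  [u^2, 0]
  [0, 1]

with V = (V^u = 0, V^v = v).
Non-zero Christoffel symbols:
Γ^u_{u u} = 1/u
∇_u V^v = ∂_u V^v + Γ^v_{u j} V^j
  = (0) + (0)(0) + (0)(v)
  = 0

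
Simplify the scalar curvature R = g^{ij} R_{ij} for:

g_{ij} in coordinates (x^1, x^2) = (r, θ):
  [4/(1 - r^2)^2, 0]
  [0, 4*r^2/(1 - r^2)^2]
Non-zero Christoffel symbols (Γ^k_{ij} = Γ^k_{ji}):
Γ^r_{r r} = 2*r/(1 - r^2)
Γ^r_{θ θ} = (r^3 + r)/(r^2 - 1)
Γ^θ_{r θ} = (-r^2 - 1)/(r^3 - r)
Ricci tensor (R_{ij} = R^k_{ikj}): R_{rr} = -4/(r^2 - 1)^2, R_{rθ} = 0, R_{θθ} = -4*r^2/(r^2 - 1)^2
Inverse metric: g^{rr} = (1 - r^2)^2/4, g^{θθ} = (1 - r^2)^2/(4*r^2)
R = g^{ij} R_{ij} = ((1 - r^2)^2/4)(-4/(r^2 - 1)^2) + ((1 - r^2)^2/(4*r^2))(-4*r^2/(r^2 - 1)^2) = -2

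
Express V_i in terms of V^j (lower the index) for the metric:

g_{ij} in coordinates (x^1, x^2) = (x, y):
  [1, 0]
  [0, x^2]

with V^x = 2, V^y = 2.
V_i = g_{ij} V^j:
V_x = (1)(2) + (0)(2) = 2
V_y = (0)(2) + (x^2)(2) = 2*x^2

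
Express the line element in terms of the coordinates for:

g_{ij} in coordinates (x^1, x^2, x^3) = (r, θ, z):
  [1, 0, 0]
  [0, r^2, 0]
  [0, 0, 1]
ds^2 = g_{ij} dx^i dx^j; only the non-zero components contribute.
ds^2 = dr^2 + r^2 dθ^2 + dz^2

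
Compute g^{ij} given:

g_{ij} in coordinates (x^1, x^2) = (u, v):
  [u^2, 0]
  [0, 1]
The metric is diagonal, so g^{ij} is diagonal with entries 1/g_{ii}: diag(1/(u^2), 1).
g^{ij}:
  [1/u^2, 0]
  [0, 1]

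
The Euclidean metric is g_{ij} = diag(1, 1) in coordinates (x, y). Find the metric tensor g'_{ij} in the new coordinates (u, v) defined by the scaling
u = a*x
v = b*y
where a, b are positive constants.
Invert the transformation: x = u/a, y = v/b
g'_{ij} = (∂x^k/∂x'^i)(∂x^l/∂x'^j) g_{kl}; with g_{kl} = δ_{kl} this is Σ_k (∂x^k/∂x'^i)(∂x^k/∂x'^j).
Jacobian: ∂x/∂u = 1/a, ∂x/∂v = 0, ∂y/∂u = 0, ∂y/∂v = 1/b
g'_{uu} = (1/a)(1/a) + (0)(0) = 1/a^2
g'_{uv} = (1/a)(0) + (0)(1/b) = 0
g'_{vv} = (0)(0) + (1/b)(1/b) = 1/b^2
g'_{ij} = diag(1/a^2, 1/b^2)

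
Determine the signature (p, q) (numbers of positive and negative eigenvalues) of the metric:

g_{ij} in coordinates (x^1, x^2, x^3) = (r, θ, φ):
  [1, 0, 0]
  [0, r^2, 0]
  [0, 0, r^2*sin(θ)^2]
The metric is diagonal, so its eigenvalues are the diagonal entries: 1, r^2, r^2*sin(θ)^2 (at a generic point, where coordinate-dependent entries are positive).
3 positive, 0 negative.
(3, 0) - Riemannian (positive definite)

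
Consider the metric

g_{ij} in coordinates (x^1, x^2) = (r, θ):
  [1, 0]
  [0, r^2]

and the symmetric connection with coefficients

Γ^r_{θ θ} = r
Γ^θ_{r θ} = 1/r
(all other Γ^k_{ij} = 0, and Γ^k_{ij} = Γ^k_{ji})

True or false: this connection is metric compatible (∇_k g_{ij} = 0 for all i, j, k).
Using ∇_k g_{ij} = ∂_k g_{ij} - Γ^m_{ki} g_{mj} - Γ^m_{kj} g_{im}:
∇_θ g_{rθ} = (0) - (r) - (r) = -2*r ≠ 0
So the connection is not metric compatible (it is not the Levi-Civita connection).
False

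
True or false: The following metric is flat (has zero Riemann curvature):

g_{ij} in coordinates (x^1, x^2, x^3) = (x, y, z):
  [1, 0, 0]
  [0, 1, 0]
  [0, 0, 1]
All metric components are constant, so every Christoffel symbol vanishes and R^i_{jkl} = 0.
True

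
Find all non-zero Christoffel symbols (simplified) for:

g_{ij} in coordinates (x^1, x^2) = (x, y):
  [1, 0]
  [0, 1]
Using Γ^k_{ij} = (1/2) g^{km} (∂_i g_{mj} + ∂_j g_{mi} - ∂_m g_{ij}); the metric is diagonal, so only the m = k term contributes.
Every metric component is constant, so all ∂_m g_{ij} = 0 and every Christoffel symbol vanishes.
All Christoffel symbols are zero.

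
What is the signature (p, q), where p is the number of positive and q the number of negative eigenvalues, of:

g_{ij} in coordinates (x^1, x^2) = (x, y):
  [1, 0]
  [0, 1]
The metric is diagonal, so its eigenvalues are the diagonal entries: 1, 1 (at a generic point, where coordinate-dependent entries are positive).
2 positive, 0 negative.
(2, 0) - Riemannian (positive definite)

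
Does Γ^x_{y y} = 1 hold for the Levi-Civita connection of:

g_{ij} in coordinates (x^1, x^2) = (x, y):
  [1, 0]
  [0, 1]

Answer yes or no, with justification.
Γ^x_{y y} = (1/2) g^{xx} (∂_y g_{xy} + ∂_y g_{xy} - ∂_x g_{yy}) = (1/2)(1)((0) + (0) - (0)) = 0
This differs from the proposed value 1.
No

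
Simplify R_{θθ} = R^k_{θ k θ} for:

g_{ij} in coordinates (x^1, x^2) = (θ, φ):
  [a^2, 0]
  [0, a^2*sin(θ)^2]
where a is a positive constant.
Non-zero Christoffel symbols (Γ^k_{ij} = Γ^k_{ji}):
Γ^θ_{φ φ} = -sin(2*θ)/2
Γ^φ_{θ φ} = 1/tan(θ)
R^θ_{θ θ θ} = 0 (a repeated index in an antisymmetric pair)
R^φ_{θ φ θ} = ∂_φ Γ^φ_{θ θ} - ∂_θ Γ^φ_{θ φ} + Γ^φ_{φ m} Γ^m_{θ θ} - Γ^φ_{θ m} Γ^m_{θ φ}
  = (0) - (-1/sin(θ)^2) + (0) - (1/tan(θ)^2) = 1
R_{θθ} = R^θ_{θ θ θ} + R^φ_{θ φ θ} = (0) + (1) = 1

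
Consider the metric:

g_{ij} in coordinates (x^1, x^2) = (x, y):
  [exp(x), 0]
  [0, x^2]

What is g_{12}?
With x^1 = x, x^2 = y, g_{12} = g_{xy} is the row-1, column-2 entry of the matrix.
g_{12} = 0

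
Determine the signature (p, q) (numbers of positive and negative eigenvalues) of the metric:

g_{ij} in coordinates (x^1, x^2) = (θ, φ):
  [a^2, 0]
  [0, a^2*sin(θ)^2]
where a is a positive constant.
The metric is diagonal, so its eigenvalues are the diagonal entries: a^2, a^2*sin(θ)^2 (at a generic point, where coordinate-dependent entries are positive).
2 positive, 0 negative.
(2, 0) - Riemannian (positive definite)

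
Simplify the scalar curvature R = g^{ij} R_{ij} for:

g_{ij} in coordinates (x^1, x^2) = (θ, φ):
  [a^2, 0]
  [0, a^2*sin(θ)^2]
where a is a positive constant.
Non-zero Christoffel symbols (Γ^k_{ij} = Γ^k_{ji}):
Γ^θ_{φ φ} = -sin(2*θ)/2
Γ^φ_{θ φ} = 1/tan(θ)
Ricci tensor (R_{ij} = R^k_{ikj}): R_{θθ} = 1, R_{θφ} = 0, R_{φφ} = sin(θ)^2
Inverse metric: g^{θθ} = 1/a^2, g^{φφ} = 1/(a^2*sin(θ)^2)
R = g^{ij} R_{ij} = (1/a^2)(1) + (1/(a^2*sin(θ)^2))(sin(θ)^2) = 2/a^2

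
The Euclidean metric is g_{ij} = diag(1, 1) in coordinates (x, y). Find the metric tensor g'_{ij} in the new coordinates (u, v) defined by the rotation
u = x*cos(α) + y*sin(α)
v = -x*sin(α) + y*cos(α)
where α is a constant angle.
Invert the transformation: x = u*cos(α) - v*sin(α), y = u*sin(α) + v*cos(α)
g'_{ij} = (∂x^k/∂x'^i)(∂x^l/∂x'^j) g_{kl}; with g_{kl} = δ_{kl} this is Σ_k (∂x^k/∂x'^i)(∂x^k/∂x'^j).
Jacobian: ∂x/∂u = cos(α), ∂x/∂v = -sin(α), ∂y/∂u = sin(α), ∂y/∂v = cos(α)
g'_{uu} = (cos(α))(cos(α)) + (sin(α))(sin(α)) = 1
g'_{uv} = (cos(α))(-sin(α)) + (sin(α))(cos(α)) = 0
g'_{vv} = (-sin(α))(-sin(α)) + (cos(α))(cos(α)) = 1
g'_{ij} = diag(1, 1)
The Euclidean metric is invariant under rotations.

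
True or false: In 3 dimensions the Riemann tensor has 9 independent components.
n^2(n^2-1)/12 = 9·8/12 = 6 independent components for n = 3.
False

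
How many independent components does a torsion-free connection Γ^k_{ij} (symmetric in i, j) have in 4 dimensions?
Γ^k_{ij} has n choices for the upper index and n(n+1)/2 independent symmetric lower index pairs.
Total = 4 × 4×5/2 = 4 × 10 = 40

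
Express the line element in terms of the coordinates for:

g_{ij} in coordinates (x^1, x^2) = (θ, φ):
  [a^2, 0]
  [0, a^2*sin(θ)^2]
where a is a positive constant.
ds^2 = g_{ij} dx^i dx^j; only the non-zero components contribute.
ds^2 = a^2 dθ^2 + a^2*sin(θ)^2 dφ^2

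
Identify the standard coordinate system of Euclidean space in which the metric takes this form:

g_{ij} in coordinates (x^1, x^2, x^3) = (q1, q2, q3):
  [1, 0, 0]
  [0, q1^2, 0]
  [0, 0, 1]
The line element ds^2 = dq1^2 + q1^2 dq2^2 + dq3^2 is dr^2 + r^2 dθ^2 + dz^2 with q1 = r, q2 = θ, q3 = z.
cylindrical coordinates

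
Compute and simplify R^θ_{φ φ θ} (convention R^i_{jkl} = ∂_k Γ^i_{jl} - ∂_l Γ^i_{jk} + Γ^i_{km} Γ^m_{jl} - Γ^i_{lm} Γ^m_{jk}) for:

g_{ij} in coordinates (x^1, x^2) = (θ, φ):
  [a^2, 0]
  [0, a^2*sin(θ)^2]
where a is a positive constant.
Non-zero Christoffel symbols (Γ^k_{ij} = Γ^k_{ji}):
Γ^θ_{φ φ} = -sin(2*θ)/2
Γ^φ_{θ φ} = 1/tan(θ)
R^θ_{φ φ θ} = ∂_φ Γ^θ_{φ θ} - ∂_θ Γ^θ_{φ φ} + Γ^θ_{φ m} Γ^m_{φ θ} - Γ^θ_{θ m} Γ^m_{φ φ}
  = (0) - (-cos(2*θ)) + (-cos(θ)^2) - (0) = -sin(θ)^2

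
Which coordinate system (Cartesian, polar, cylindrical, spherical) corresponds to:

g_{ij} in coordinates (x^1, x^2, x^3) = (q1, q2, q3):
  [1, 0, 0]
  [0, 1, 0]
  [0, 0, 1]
All components are constant and the metric is the identity, i.e. orthonormal rectilinear coordinates.
Cartesian (3D) coordinates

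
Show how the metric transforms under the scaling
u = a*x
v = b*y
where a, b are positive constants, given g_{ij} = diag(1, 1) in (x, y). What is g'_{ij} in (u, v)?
Invert the transformation: x = u/a, y = v/b
g'_{ij} = (∂x^k/∂x'^i)(∂x^l/∂x'^j) g_{kl}; with g_{kl} = δ_{kl} this is Σ_k (∂x^k/∂x'^i)(∂x^k/∂x'^j).
Jacobian: ∂x/∂u = 1/a, ∂x/∂v = 0, ∂y/∂u = 0, ∂y/∂v = 1/b
g'_{uu} = (1/a)(1/a) + (0)(0) = 1/a^2
g'_{uv} = (1/a)(0) + (0)(1/b) = 0
g'_{vv} = (0)(0) + (1/b)(1/b) = 1/b^2
g'_{ij} = diag(1/a^2, 1/b^2)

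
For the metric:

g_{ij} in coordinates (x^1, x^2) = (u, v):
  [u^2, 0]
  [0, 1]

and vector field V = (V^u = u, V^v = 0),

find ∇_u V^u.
Non-zero Christoffel symbols:
Γ^u_{u u} = 1/u
∇_u V^u = ∂_u V^u + Γ^u_{u j} V^j
  = (1) + (1/u)(u) + (0)(0)
  = 2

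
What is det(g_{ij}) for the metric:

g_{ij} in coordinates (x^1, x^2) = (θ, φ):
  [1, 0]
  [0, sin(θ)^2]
For a 2×2 metric: det(g) = g_{11}·g_{22} - g_{12}·g_{21}
= (1)·(sin(θ)^2) - (0)·(0)
= sin(θ)^2 - 0
det(g) = sin(θ)^2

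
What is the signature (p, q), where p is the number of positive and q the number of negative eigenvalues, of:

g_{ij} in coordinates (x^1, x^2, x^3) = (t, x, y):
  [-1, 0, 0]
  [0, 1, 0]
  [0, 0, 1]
The metric is diagonal, so its eigenvalues are the diagonal entries: -1, 1, 1 (at a generic point, where coordinate-dependent entries are positive).
2 positive, 1 negative.
(2, 1) - Lorentzian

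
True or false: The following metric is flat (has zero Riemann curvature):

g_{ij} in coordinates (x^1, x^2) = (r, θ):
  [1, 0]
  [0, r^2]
Non-zero Christoffel symbols:
Γ^r_{θ θ} = -r
Γ^θ_{r θ} = 1/r
Ricci tensor: R_{rr} = 0, R_{rθ} = 0, R_{θθ} = 0
All R_{ij} vanish; in 2 dimensions the Riemann tensor is fully determined by the Ricci tensor, so R^i_{jkl} = 0: the metric is flat (curvilinear coordinates on flat space).
True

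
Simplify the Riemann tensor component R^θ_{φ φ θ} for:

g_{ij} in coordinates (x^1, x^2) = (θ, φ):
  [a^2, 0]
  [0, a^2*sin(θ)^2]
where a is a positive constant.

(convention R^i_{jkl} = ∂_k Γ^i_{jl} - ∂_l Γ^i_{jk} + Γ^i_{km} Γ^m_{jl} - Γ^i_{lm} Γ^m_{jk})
Non-zero Christoffel symbols (Γ^k_{ij} = Γ^k_{ji}):
Γ^θ_{φ φ} = -sin(2*θ)/2
Γ^φ_{θ φ} = 1/tan(θ)
R^θ_{φ φ θ} = ∂_φ Γ^θ_{φ θ} - ∂_θ Γ^θ_{φ φ} + Γ^θ_{φ m} Γ^m_{φ θ} - Γ^θ_{θ m} Γ^m_{φ φ}
  = (0) - (-cos(2*θ)) + (-cos(θ)^2) - (0) = -sin(θ)^2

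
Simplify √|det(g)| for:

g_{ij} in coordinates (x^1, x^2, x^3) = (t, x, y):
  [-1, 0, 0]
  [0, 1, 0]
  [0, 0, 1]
det(g) = -1
√|det(g)| = 1
Volume element: dV = 1 dt dx dy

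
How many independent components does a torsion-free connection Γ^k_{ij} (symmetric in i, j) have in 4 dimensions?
Γ^k_{ij} has n choices for the upper index and n(n+1)/2 independent symmetric lower index pairs.
Total = 4 × 4×5/2 = 4 × 10 = 40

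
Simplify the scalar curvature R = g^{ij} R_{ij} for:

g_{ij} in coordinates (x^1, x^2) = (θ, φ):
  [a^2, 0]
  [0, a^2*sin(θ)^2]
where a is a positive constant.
Non-zero Christoffel symbols (Γ^k_{ij} = Γ^k_{ji}):
Γ^θ_{φ φ} = -sin(2*θ)/2
Γ^φ_{θ φ} = 1/tan(θ)
Ricci tensor (R_{ij} = R^k_{ikj}): R_{θθ} = 1, R_{θφ} = 0, R_{φφ} = sin(θ)^2
Inverse metric: g^{θθ} = 1/a^2, g^{φφ} = 1/(a^2*sin(θ)^2)
R = g^{ij} R_{ij} = (1/a^2)(1) + (1/(a^2*sin(θ)^2))(sin(θ)^2) = 2/a^2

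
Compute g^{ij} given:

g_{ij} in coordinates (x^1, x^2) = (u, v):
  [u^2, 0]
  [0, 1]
The metric is diagonal, so g^{ij} is diagonal with entries 1/g_{ii}: diag(1/(u^2), 1).
g^{ij}:
  [1/u^2, 0]
  [0, 1]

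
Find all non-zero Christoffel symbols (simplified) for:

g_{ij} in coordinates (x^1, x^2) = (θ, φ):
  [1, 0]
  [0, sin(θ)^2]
Using Γ^k_{ij} = (1/2) g^{km} (∂_i g_{mj} + ∂_j g_{mi} - ∂_m g_{ij}); the metric is diagonal, so only the m = k term contributes.
Non-zero symbols (using the symmetry Γ^k_{ij} = Γ^k_{ji}):
Γ^θ_{φ φ} = (1/2) g^{θθ} (∂_φ g_{θφ} + ∂_φ g_{θφ} - ∂_θ g_{φφ}) = (1/2)(1)((0) + (0) - (sin(2*θ))) = -sin(2*θ)/2
Γ^φ_{θ φ} = (1/2) g^{φφ} (∂_θ g_{φφ} + ∂_φ g_{φθ} - ∂_φ g_{θφ}) = (1/2)(1/sin(θ)^2)((sin(2*θ)) + (0) - (0)) = 1/tan(θ)
All other Christoffel symbols are zero.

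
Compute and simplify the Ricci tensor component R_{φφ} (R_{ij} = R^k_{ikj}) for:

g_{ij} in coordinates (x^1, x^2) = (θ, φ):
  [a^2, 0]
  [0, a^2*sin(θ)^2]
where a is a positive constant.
Non-zero Christoffel symbols (Γ^k_{ij} = Γ^k_{ji}):
Γ^θ_{φ φ} = -sin(2*θ)/2
Γ^φ_{θ φ} = 1/tan(θ)
R^θ_{φ θ φ} = ∂_θ Γ^θ_{φ φ} - ∂_φ Γ^θ_{φ θ} + Γ^θ_{θ m} Γ^m_{φ φ} - Γ^θ_{φ m} Γ^m_{φ θ}
  = (-cos(2*θ)) - (0) + (0) - (-cos(θ)^2) = sin(θ)^2
R^φ_{φ φ φ} = 0 (a repeated index in an antisymmetric pair)
R_{φφ} = R^θ_{φ θ φ} + R^φ_{φ φ φ} = (sin(θ)^2) + (0) = sin(θ)^2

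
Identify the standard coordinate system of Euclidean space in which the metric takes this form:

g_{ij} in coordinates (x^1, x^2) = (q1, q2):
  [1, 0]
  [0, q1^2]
The line element ds^2 = dq1^2 + q1^2 dq2^2 is dr^2 + r^2 dθ^2 with q1 = r, q2 = θ.
polar coordinates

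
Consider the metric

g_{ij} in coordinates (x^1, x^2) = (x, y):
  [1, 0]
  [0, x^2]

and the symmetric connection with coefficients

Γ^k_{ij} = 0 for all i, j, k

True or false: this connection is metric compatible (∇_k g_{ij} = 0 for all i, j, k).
Using ∇_k g_{ij} = ∂_k g_{ij} - Γ^m_{ki} g_{mj} - Γ^m_{kj} g_{im}:
∇_x g_{yy} = (2*x) - (0) - (0) = 2*x ≠ 0
So the connection is not metric compatible (it is not the Levi-Civita connection).
False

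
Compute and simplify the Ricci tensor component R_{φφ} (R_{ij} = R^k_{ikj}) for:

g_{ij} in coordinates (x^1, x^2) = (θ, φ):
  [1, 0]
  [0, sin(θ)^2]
Non-zero Christoffel symbols (Γ^k_{ij} = Γ^k_{ji}):
Γ^θ_{φ φ} = -sin(2*θ)/2
Γ^φ_{θ φ} = 1/tan(θ)
R^θ_{φ θ φ} = ∂_θ Γ^θ_{φ φ} - ∂_φ Γ^θ_{φ θ} + Γ^θ_{θ m} Γ^m_{φ φ} - Γ^θ_{φ m} Γ^m_{φ θ}
  = (-cos(2*θ)) - (0) + (0) - (-cos(θ)^2) = sin(θ)^2
R^φ_{φ φ φ} = 0 (a repeated index in an antisymmetric pair)
R_{φφ} = R^θ_{φ θ φ} + R^φ_{φ φ φ} = (sin(θ)^2) + (0) = sin(θ)^2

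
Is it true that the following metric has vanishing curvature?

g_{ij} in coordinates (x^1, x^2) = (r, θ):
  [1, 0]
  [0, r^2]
Non-zero Christoffel symbols:
Γ^r_{θ θ} = -r
Γ^θ_{r θ} = 1/r
Ricci tensor: R_{rr} = 0, R_{rθ} = 0, R_{θθ} = 0
All R_{ij} vanish; in 2 dimensions the Riemann tensor is fully determined by the Ricci tensor, so R^i_{jkl} = 0: the metric is flat (curvilinear coordinates on flat space).
Yes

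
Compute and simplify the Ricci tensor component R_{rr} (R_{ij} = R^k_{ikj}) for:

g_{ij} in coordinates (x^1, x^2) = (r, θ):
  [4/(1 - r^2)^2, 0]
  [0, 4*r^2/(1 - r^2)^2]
Non-zero Christoffel symbols (Γ^k_{ij} = Γ^k_{ji}):
Γ^r_{r r} = 2*r/(1 - r^2)
Γ^r_{θ θ} = (r^3 + r)/(r^2 - 1)
Γ^θ_{r θ} = (-r^2 - 1)/(r^3 - r)
R^r_{r r r} = 0 (a repeated index in an antisymmetric pair)
R^θ_{r θ r} = ∂_θ Γ^θ_{r r} - ∂_r Γ^θ_{r θ} + Γ^θ_{θ m} Γ^m_{r r} - Γ^θ_{r m} Γ^m_{r θ}
  = (0) - ((r^4 + 4*r^2 - 1)/(r^3 - r)^2) + (2*(r^2 + 1)/(r^2 - 1)^2) - ((r^2 + 1)^2/(r^3 - r)^2) = -4/(r^2 - 1)^2
R_{rr} = R^r_{r r r} + R^θ_{r θ r} = (0) + (-4/(r^2 - 1)^2) = -4/(r^2 - 1)^2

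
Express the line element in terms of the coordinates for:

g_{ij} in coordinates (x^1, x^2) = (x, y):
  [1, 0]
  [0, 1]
ds^2 = g_{ij} dx^i dx^j; only the non-zero components contribute.
ds^2 = dx^2 + dy^2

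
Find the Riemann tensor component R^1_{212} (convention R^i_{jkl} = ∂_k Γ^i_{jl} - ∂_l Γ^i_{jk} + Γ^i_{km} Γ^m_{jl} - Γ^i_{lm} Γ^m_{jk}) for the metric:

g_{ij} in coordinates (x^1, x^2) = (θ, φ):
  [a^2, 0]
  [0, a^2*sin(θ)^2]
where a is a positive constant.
Non-zero Christoffel symbols (Γ^k_{ij} = Γ^k_{ji}):
Γ^θ_{φ φ} = -sin(2*θ)/2
Γ^φ_{θ φ} = 1/tan(θ)
R^θ_{φ θ φ} = ∂_θ Γ^θ_{φ φ} - ∂_φ Γ^θ_{φ θ} + Γ^θ_{θ m} Γ^m_{φ φ} - Γ^θ_{φ m} Γ^m_{φ θ}
  = (-cos(2*θ)) - (0) + (0) - (-cos(θ)^2) = sin(θ)^2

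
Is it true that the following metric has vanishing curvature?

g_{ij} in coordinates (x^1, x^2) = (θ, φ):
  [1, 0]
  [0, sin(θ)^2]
Non-zero Christoffel symbols:
Γ^θ_{φ φ} = -sin(2*θ)/2
Γ^φ_{θ φ} = 1/tan(θ)
Ricci tensor: R_{θθ} = 1, R_{θφ} = 0, R_{φφ} = sin(θ)^2
The Ricci tensor is non-zero, so the Riemann tensor is non-zero: not flat.
No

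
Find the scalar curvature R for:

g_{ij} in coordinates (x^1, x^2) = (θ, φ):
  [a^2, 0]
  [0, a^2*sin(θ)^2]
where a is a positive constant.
Non-zero Christoffel symbols (Γ^k_{ij} = Γ^k_{ji}):
Γ^θ_{φ φ} = -sin(2*θ)/2
Γ^φ_{θ φ} = 1/tan(θ)
Ricci tensor (R_{ij} = R^k_{ikj}): R_{θθ} = 1, R_{θφ} = 0, R_{φφ} = sin(θ)^2
Inverse metric: g^{θθ} = 1/a^2, g^{φφ} = 1/(a^2*sin(θ)^2)
R = g^{ij} R_{ij} = (1/a^2)(1) + (1/(a^2*sin(θ)^2))(sin(θ)^2) = 2/a^2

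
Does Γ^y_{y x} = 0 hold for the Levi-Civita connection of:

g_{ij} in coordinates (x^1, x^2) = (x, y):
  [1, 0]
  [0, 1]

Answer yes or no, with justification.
Γ^y_{y x} = (1/2) g^{yy} (∂_y g_{yx} + ∂_x g_{yy} - ∂_y g_{yx}) = (1/2)(1)((0) + (0) - (0)) = 0
This equals the proposed value 0.
Yes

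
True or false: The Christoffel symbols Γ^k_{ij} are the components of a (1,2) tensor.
Under a change of coordinates Γ picks up an inhomogeneous term ∂²x/∂x'∂x'; e.g. Γ = 0 in Cartesian coordinates but Γ^r_{θθ} = -r in polar coordinates on the same flat plane.
False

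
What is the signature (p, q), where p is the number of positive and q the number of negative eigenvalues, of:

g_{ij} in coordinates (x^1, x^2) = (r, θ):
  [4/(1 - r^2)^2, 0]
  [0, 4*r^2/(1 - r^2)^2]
The metric is diagonal, so its eigenvalues are the diagonal entries: 4/(1 - r^2)^2, 4*r^2/(1 - r^2)^2 (at a generic point, where coordinate-dependent entries are positive).
2 positive, 0 negative.
(2, 0) - Riemannian (positive definite)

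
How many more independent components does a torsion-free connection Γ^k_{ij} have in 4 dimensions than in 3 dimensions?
Independent components in n dimensions: n × n(n+1)/2 = n^2(n+1)/2.
4D: 4 × 10 = 40
3D: 3 × 6 = 18
Difference = 40 - 18 = 22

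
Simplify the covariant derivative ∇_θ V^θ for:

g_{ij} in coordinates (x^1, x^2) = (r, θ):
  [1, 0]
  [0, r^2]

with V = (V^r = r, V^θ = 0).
Non-zero Christoffel symbols:
Γ^r_{θ θ} = -r
Γ^θ_{r θ} = 1/r
∇_θ V^θ = ∂_θ V^θ + Γ^θ_{θ j} V^j
  = (0) + (1/r)(r) + (0)(0)
  = 1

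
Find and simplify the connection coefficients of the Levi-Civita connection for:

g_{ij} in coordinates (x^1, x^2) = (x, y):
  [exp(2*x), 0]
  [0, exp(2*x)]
Using Γ^k_{ij} = (1/2) g^{km} (∂_i g_{mj} + ∂_j g_{mi} - ∂_m g_{ij}); the metric is diagonal, so only the m = k term contributes.
Non-zero symbols (using the symmetry Γ^k_{ij} = Γ^k_{ji}):
Γ^x_{x x} = (1/2) g^{xx} (∂_x g_{xx} + ∂_x g_{xx} - ∂_x g_{xx}) = (1/2)(exp(-2*x))((2*exp(2*x)) + (2*exp(2*x)) - (2*exp(2*x))) = 1
Γ^x_{y y} = (1/2) g^{xx} (∂_y g_{xy} + ∂_y g_{xy} - ∂_x g_{yy}) = (1/2)(exp(-2*x))((0) + (0) - (2*exp(2*x))) = -1
Γ^y_{x y} = (1/2) g^{yy} (∂_x g_{yy} + ∂_y g_{yx} - ∂_y g_{xy}) = (1/2)(exp(-2*x))((2*exp(2*x)) + (0) - (0)) = 1
All other Christoffel symbols are zero.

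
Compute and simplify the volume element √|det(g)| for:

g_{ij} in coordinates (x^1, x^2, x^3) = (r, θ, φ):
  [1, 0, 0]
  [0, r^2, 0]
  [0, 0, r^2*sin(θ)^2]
det(g) = r^4*sin(θ)^2
√|det(g)| = r^2*sin(θ) (taking 0 < θ < π so that |sin(θ)| = sin(θ))
Volume element: dV = r^2*sin(θ) dr dθ dφ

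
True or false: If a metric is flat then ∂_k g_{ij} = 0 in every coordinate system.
Flatness means R^i_{jkl} = 0; the components can still vary, e.g. the flat plane in polar coordinates has g_{θθ} = r^2.
False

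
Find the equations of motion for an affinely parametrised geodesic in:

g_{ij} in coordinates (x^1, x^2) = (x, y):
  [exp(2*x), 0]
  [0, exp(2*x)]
Geodesic equation: d^2x^k/dλ^2 + Γ^k_{ij} (dx^i/dλ)(dx^j/dλ) = 0.
Non-zero Christoffel symbols:
Γ^x_{x x} = 1
Γ^x_{y y} = -1
Γ^y_{x y} = 1
Substituting (the symmetric pair Γ^k_{ij}, Γ^k_{ji} combines into a factor 2):
d^2x/dλ^2 + (dx/dλ)^2 - (dy/dλ)^2 = 0
d^2y/dλ^2 + 2 (dx/dλ)(dy/dλ) = 0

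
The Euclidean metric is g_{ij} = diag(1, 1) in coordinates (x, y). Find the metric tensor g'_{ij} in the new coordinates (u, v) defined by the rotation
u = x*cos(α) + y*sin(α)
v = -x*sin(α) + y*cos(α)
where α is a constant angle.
Invert the transformation: x = u*cos(α) - v*sin(α), y = u*sin(α) + v*cos(α)
g'_{ij} = (∂x^k/∂x'^i)(∂x^l/∂x'^j) g_{kl}; with g_{kl} = δ_{kl} this is Σ_k (∂x^k/∂x'^i)(∂x^k/∂x'^j).
Jacobian: ∂x/∂u = cos(α), ∂x/∂v = -sin(α), ∂y/∂u = sin(α), ∂y/∂v = cos(α)
g'_{uu} = (cos(α))(cos(α)) + (sin(α))(sin(α)) = 1
g'_{uv} = (cos(α))(-sin(α)) + (sin(α))(cos(α)) = 0
g'_{vv} = (-sin(α))(-sin(α)) + (cos(α))(cos(α)) = 1
g'_{ij} = diag(1, 1)
The Euclidean metric is invariant under rotations.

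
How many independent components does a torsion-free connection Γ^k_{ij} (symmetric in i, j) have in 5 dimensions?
Γ^k_{ij} has n choices for the upper index and n(n+1)/2 independent symmetric lower index pairs.
Total = 5 × 5×6/2 = 5 × 15 = 75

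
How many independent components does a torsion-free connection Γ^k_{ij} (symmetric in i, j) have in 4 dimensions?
Γ^k_{ij} has n choices for the upper index and n(n+1)/2 independent symmetric lower index pairs.
Total = 4 × 4×5/2 = 4 × 10 = 40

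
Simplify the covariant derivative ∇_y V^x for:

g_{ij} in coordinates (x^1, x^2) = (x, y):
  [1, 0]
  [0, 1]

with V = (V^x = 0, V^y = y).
All Christoffel symbols are zero.
∇_y V^x = ∂_y V^x + Γ^x_{y j} V^j
  = (0) + (0)(0) + (0)(y)
  = 0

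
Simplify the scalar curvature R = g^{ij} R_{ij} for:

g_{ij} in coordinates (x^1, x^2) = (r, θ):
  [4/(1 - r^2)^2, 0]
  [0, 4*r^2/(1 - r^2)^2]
Non-zero Christoffel symbols (Γ^k_{ij} = Γ^k_{ji}):
Γ^r_{r r} = 2*r/(1 - r^2)
Γ^r_{θ θ} = (r^3 + r)/(r^2 - 1)
Γ^θ_{r θ} = (-r^2 - 1)/(r^3 - r)
Ricci tensor (R_{ij} = R^k_{ikj}): R_{rr} = -4/(r^2 - 1)^2, R_{rθ} = 0, R_{θθ} = -4*r^2/(r^2 - 1)^2
Inverse metric: g^{rr} = (1 - r^2)^2/4, g^{θθ} = (1 - r^2)^2/(4*r^2)
R = g^{ij} R_{ij} = ((1 - r^2)^2/4)(-4/(r^2 - 1)^2) + ((1 - r^2)^2/(4*r^2))(-4*r^2/(r^2 - 1)^2) = -2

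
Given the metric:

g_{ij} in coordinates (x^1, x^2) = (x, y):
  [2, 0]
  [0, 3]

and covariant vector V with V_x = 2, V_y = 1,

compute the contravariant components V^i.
Inverse metric (diagonal): g^{xx} = 1/2, g^{yy} = 1/3
V^i = g^{ij} V_j:
V^x = (1/2)(2) + (0)(1) = 1
V^y = (0)(2) + (1/3)(1) = 1/3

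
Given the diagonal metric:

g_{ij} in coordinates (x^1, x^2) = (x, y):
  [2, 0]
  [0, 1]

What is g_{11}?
With x^1 = x, x^2 = y, g_{11} = g_{xx} is the row-1, column-1 entry of the matrix.
g_{11} = 2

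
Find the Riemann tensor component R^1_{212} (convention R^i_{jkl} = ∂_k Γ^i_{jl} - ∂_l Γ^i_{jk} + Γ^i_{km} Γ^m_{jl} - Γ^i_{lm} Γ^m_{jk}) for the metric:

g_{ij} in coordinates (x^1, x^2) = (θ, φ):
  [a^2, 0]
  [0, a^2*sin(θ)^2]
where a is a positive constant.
Non-zero Christoffel symbols (Γ^k_{ij} = Γ^k_{ji}):
Γ^θ_{φ φ} = -sin(2*θ)/2
Γ^φ_{θ φ} = 1/tan(θ)
R^θ_{φ θ φ} = ∂_θ Γ^θ_{φ φ} - ∂_φ Γ^θ_{φ θ} + Γ^θ_{θ m} Γ^m_{φ φ} - Γ^θ_{φ m} Γ^m_{φ θ}
  = (-cos(2*θ)) - (0) + (0) - (-cos(θ)^2) = sin(θ)^2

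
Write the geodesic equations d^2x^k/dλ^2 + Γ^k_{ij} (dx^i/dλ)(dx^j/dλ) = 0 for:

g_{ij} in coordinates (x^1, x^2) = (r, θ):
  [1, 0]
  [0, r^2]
Geodesic equation: d^2x^k/dλ^2 + Γ^k_{ij} (dx^i/dλ)(dx^j/dλ) = 0.
Non-zero Christoffel symbols:
Γ^r_{θ θ} = -r
Γ^θ_{r θ} = 1/r
Substituting (the symmetric pair Γ^k_{ij}, Γ^k_{ji} combines into a factor 2):
d^2r/dλ^2 - r (dθ/dλ)^2 = 0
d^2θ/dλ^2 + (2/r) (dr/dλ)(dθ/dλ) = 0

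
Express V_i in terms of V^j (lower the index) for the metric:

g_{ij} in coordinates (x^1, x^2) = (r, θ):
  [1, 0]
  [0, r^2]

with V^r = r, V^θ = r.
V_i = g_{ij} V^j:
V_r = (1)(r) + (0)(r) = r
V_θ = (0)(r) + (r^2)(r) = r^3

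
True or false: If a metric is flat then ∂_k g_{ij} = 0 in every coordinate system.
Flatness means R^i_{jkl} = 0; the components can still vary, e.g. the flat plane in polar coordinates has g_{θθ} = r^2.
False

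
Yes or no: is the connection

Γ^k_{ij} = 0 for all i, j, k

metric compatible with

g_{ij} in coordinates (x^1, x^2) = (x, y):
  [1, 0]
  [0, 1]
Using ∇_k g_{ij} = ∂_k g_{ij} - Γ^m_{ki} g_{mj} - Γ^m_{kj} g_{im}:
e.g. ∇_y g_{xx} = (0) - (0) - (0) = 0
Every component ∇_k g_{ij} vanishes: the connection is metric compatible.
Yes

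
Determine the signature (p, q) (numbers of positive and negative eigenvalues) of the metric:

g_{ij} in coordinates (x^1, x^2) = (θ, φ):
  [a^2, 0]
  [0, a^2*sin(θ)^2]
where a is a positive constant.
The metric is diagonal, so its eigenvalues are the diagonal entries: a^2, a^2*sin(θ)^2 (at a generic point, where coordinate-dependent entries are positive).
2 positive, 0 negative.
(2, 0) - Riemannian (positive definite)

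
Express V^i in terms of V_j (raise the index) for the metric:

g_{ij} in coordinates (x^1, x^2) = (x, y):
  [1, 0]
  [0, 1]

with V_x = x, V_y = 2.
Inverse metric (diagonal): g^{xx} = 1, g^{yy} = 1
V^i = g^{ij} V_j:
V^x = (1)(x) + (0)(2) = x
V^y = (0)(x) + (1)(2) = 2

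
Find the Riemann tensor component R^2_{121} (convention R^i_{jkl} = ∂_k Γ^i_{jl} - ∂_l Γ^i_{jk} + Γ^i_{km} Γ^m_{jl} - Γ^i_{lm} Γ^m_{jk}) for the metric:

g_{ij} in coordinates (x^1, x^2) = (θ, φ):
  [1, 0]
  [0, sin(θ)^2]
Non-zero Christoffel symbols (Γ^k_{ij} = Γ^k_{ji}):
Γ^θ_{φ φ} = -sin(2*θ)/2
Γ^φ_{θ φ} = 1/tan(θ)
R^φ_{θ φ θ} = ∂_φ Γ^φ_{θ θ} - ∂_θ Γ^φ_{θ φ} + Γ^φ_{φ m} Γ^m_{θ θ} - Γ^φ_{θ m} Γ^m_{θ φ}
  = (0) - (-1/sin(θ)^2) + (0) - (1/tan(θ)^2) = 1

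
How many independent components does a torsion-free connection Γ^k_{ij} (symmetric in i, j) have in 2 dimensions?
Γ^k_{ij} has n choices for the upper index and n(n+1)/2 independent symmetric lower index pairs.
Total = 2 × 2×3/2 = 2 × 3 = 6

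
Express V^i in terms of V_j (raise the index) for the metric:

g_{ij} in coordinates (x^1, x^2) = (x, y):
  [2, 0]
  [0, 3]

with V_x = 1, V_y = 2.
Inverse metric (diagonal): g^{xx} = 1/2, g^{yy} = 1/3
V^i = g^{ij} V_j:
V^x = (1/2)(1) + (0)(2) = 1/2
V^y = (0)(1) + (1/3)(2) = 2/3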